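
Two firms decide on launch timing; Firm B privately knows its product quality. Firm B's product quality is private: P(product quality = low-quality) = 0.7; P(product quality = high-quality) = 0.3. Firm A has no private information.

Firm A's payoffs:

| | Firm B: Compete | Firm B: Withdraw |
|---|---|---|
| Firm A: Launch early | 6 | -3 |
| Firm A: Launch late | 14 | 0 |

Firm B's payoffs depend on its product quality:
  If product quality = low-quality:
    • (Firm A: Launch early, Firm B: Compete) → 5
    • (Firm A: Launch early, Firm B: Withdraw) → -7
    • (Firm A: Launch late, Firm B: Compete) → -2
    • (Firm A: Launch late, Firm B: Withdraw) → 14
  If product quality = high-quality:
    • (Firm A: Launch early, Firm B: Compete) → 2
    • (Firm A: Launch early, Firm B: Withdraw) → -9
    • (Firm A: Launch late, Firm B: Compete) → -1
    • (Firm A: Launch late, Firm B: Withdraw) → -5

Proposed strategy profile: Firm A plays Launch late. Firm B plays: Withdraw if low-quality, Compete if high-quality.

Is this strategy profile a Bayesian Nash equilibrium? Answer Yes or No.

Firm A plays Launch late: E[Launch late] = 0.7·(0) + 0.3·(14) = 4.2; E[Launch early] = -0.3. Best-responding. ✓
Firm B (product quality low-quality), facing Launch late: Compete gives -2, Withdraw gives 14. Proposed Withdraw is best. ✓
Firm B (product quality high-quality), facing Launch late: Compete gives -1, Withdraw gives -5. Proposed Compete is best. ✓

Yes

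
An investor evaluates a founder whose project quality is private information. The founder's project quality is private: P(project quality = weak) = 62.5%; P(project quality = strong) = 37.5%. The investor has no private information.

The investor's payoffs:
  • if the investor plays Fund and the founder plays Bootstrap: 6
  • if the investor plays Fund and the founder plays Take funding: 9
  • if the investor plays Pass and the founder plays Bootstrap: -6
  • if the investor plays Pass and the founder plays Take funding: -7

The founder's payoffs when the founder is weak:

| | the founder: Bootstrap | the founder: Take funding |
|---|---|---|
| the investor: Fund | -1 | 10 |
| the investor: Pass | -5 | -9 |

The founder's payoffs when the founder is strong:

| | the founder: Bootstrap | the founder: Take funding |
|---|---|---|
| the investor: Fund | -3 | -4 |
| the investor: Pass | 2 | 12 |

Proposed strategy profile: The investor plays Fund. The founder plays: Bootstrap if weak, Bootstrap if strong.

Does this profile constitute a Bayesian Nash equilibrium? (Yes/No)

No

A profile is a BNE iff every type of every player is best-responding given beliefs about the other side.
The investor plays Fund: E[Fund] = 0.625·(6) + 0.375·(6) = 6; E[Pass] = -6. Best-responding. ✓
The founder (project quality weak), facing Fund: Bootstrap gives -1, Take funding gives 10. Proposed Bootstrap is not best — profitable deviation exists. ✗
The founder (project quality strong), facing Fund: Bootstrap gives -3, Take funding gives -4. Proposed Bootstrap is best. ✓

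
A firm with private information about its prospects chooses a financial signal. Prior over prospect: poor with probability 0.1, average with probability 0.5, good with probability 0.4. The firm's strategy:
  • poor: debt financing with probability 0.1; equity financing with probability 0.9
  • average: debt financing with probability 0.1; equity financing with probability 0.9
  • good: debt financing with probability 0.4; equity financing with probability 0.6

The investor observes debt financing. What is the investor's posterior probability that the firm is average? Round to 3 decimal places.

P(debt financing) = 0.1·0.1 + 0.5·0.1 + 0.4·0.4 = 0.22
P(average | debt financing) = (0.5·0.1) / 0.22 = 0.05 / 0.22 = 0.227273

0.227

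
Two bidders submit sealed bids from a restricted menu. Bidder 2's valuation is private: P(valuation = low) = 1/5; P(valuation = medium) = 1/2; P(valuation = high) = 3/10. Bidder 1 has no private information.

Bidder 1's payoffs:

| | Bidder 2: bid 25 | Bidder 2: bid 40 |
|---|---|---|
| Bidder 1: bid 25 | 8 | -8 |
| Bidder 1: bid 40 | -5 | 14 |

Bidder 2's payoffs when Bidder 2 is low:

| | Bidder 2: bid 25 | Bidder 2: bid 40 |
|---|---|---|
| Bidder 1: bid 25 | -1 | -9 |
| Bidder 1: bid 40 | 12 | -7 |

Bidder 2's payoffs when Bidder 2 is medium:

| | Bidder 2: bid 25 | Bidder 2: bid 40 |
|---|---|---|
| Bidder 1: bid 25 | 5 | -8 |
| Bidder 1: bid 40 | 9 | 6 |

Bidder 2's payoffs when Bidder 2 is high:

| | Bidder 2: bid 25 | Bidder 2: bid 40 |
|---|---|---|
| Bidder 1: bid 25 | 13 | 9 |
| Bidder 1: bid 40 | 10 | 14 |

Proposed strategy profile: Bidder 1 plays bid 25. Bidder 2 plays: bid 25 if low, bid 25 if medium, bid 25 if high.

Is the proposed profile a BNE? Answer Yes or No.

A profile is a BNE iff every type of every player is best-responding given beliefs about the other side.
Bidder 1 plays bid 25: E[bid 25] = 1/5·(8) + 1/2·(8) + 3/10·(8) = 8; E[bid 40] = -5. Best-responding. ✓
Bidder 2 (valuation low), facing bid 25: bid 25 gives -1, bid 40 gives -9. Proposed bid 25 is best. ✓
Bidder 2 (valuation medium), facing bid 25: bid 25 gives 5, bid 40 gives -8. Proposed bid 25 is best. ✓
Bidder 2 (valuation high), facing bid 25: bid 25 gives 13, bid 40 gives 9. Proposed bid 25 is best. ✓

Yes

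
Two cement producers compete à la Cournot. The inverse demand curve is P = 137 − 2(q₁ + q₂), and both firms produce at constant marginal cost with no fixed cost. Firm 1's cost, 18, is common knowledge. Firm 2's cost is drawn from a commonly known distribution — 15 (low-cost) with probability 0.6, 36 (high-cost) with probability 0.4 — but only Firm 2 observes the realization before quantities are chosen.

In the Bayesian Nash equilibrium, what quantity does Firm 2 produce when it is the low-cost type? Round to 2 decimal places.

20.13

Firm 2 with cost c maximizes (137 − 2(q₁+q₂) − c)·q₂, giving q₂(c) = (137 − c − 2q₁)/4.
E[c₂] = 0.6·15 + 0.4·36 = 23.4
Firm 1's FOC against E[q₂] yields q₁ = (137 − 2·18 + E[c₂])/6 = (137 − 36 + 23.4)/6 = 20.7333.
q₂(low-cost) = (137 − 15 − 2·20.7333)/4 = 20.1333.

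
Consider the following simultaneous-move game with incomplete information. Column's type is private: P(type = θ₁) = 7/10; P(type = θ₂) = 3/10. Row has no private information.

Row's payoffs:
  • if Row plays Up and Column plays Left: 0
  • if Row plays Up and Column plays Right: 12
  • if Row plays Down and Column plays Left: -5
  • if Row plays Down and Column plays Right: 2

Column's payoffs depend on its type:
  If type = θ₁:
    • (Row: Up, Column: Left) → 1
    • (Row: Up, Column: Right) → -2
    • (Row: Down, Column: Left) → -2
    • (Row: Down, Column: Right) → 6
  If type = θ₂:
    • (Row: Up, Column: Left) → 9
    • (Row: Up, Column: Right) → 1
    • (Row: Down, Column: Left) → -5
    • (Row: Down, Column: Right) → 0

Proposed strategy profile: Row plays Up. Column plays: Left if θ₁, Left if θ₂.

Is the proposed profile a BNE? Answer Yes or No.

A profile is a BNE iff every type of every player is best-responding given beliefs about the other side.
Row plays Up: E[Up] = 7/10·(0) + 3/10·(0) = 0; E[Down] = -5. Best-responding. ✓
Column (type θ₁), facing Up: Left gives 1, Right gives -2. Proposed Left is best. ✓
Column (type θ₂), facing Up: Left gives 9, Right gives 1. Proposed Left is best. ✓

Yes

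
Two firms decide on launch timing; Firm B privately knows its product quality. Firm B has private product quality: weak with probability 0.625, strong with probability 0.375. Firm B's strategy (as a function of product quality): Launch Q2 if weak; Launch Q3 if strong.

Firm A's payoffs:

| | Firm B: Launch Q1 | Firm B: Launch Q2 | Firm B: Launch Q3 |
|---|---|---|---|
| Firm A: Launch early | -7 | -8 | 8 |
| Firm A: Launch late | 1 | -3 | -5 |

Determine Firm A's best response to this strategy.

Launch early

E[Launch early] = 0.625·(-8) + 0.375·(8) = -2
E[Launch late] = 0.625·(-3) + 0.375·(-5) = -3.75
Best response: Launch early (-2 is the largest).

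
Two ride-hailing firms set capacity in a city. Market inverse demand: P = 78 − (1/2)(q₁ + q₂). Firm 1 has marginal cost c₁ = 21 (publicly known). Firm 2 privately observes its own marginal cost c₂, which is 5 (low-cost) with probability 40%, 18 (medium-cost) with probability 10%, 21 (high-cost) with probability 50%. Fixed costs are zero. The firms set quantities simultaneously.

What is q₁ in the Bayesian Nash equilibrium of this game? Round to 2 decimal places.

33.53

Type-c best response for Firm 2: q₂(c) = (78 − c) − q₁/2.
Firm 1 maximizes expected profit; its first-order condition is 78 − q₁ − (1/2)E[q₂] − 21 = 0.
Substituting E[q₂] and solving: E[c₂] = 14.3, so q₁ = (78 − 2·21 + 14.3)/(3/2) = 33.5333.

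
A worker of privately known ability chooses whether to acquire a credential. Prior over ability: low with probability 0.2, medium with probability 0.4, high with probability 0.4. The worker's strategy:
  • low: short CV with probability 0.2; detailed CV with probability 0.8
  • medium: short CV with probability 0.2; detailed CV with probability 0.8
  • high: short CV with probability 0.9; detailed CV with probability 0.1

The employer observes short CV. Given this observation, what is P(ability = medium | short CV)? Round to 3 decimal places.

P(short CV) = 0.2·0.2 + 0.4·0.2 + 0.4·0.9 = 0.48
P(medium | short CV) = (0.4·0.2) / 0.48 = 0.08 / 0.48 = 0.166667

0.167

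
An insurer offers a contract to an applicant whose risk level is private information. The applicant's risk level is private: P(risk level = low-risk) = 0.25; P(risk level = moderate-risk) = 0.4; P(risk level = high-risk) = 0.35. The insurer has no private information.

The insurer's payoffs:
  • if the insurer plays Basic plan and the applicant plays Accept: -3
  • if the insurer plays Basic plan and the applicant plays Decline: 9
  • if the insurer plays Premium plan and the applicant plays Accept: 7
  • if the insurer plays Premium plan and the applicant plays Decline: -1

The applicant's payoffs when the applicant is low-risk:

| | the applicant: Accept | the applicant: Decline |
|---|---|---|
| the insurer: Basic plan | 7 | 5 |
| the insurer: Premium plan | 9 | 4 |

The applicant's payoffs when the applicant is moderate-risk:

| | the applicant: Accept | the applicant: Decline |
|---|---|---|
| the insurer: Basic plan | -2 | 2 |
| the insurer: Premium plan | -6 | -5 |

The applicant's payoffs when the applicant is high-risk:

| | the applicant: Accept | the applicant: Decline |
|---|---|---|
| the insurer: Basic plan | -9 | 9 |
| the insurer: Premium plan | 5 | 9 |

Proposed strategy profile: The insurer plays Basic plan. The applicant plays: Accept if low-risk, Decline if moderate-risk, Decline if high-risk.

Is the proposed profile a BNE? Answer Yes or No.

The insurer plays Basic plan: E[Basic plan] = 0.25·(-3) + 0.4·(9) + 0.35·(9) = 6; E[Premium plan] = 1. Best-responding. ✓
The applicant (risk level low-risk), facing Basic plan: Accept gives 7, Decline gives 5. Proposed Accept is best. ✓
The applicant (risk level moderate-risk), facing Basic plan: Accept gives -2, Decline gives 2. Proposed Decline is best. ✓
The applicant (risk level high-risk), facing Basic plan: Accept gives -9, Decline gives 9. Proposed Decline is best. ✓

Yes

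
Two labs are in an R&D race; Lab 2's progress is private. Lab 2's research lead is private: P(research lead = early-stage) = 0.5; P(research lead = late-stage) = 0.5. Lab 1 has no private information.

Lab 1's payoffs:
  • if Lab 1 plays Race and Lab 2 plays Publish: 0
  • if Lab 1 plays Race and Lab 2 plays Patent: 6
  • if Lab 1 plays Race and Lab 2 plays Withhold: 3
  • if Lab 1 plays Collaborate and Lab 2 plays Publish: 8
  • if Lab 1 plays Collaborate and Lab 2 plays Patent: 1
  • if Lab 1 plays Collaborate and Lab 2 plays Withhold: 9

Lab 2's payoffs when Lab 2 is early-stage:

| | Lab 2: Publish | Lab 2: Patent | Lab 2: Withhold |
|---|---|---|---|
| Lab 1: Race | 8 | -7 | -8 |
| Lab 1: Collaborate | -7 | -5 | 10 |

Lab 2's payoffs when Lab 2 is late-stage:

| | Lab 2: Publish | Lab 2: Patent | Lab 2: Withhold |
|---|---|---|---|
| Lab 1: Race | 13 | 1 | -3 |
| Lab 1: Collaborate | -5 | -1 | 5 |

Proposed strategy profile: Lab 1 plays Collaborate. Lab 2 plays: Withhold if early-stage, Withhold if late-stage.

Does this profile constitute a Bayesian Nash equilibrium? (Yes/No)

Yes

Lab 1 plays Collaborate: E[Collaborate] = 0.5·(9) + 0.5·(9) = 9; E[Race] = 3. Best-responding. ✓
Lab 2 (research lead early-stage), facing Collaborate: Publish gives -7, Patent gives -5, Withhold gives 10. Proposed Withhold is best. ✓
Lab 2 (research lead late-stage), facing Collaborate: Publish gives -5, Patent gives -1, Withhold gives 5. Proposed Withhold is best. ✓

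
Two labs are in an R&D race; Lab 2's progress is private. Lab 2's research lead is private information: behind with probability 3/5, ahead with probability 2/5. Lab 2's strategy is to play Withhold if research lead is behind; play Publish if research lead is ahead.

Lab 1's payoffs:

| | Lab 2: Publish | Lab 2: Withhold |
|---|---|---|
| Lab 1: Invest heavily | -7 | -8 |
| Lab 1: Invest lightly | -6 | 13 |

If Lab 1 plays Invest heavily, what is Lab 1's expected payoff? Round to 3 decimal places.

E[Invest heavily] = 3/5·(-8) + 2/5·(-7) = (-24/5) + (-14/5) = -38/5

-7.600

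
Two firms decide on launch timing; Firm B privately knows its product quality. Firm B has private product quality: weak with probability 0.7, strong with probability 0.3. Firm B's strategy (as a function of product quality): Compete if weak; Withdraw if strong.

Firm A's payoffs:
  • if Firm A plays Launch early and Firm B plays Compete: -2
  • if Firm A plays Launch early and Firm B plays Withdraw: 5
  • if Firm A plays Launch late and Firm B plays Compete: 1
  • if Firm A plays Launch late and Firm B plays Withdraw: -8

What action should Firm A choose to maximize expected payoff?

Launch early

Compute Firm A's expected payoff for each action, taking the expectation over Firm B's type.
E[Launch early] = 0.7·(-2) + 0.3·(5) = 0.1
E[Launch late] = 0.7·(1) + 0.3·(-8) = -1.7
Best response: Launch early (0.1 is the largest).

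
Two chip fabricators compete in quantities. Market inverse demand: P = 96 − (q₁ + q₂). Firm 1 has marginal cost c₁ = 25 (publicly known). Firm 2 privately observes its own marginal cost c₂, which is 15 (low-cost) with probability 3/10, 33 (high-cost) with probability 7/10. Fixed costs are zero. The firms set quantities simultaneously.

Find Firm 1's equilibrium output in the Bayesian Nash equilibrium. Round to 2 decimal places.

Type-c best response for Firm 2: q₂(c) = (96 − c)/2 − q₁/2.
Firm 1 maximizes expected profit; its first-order condition is 96 − 2q₁ − E[q₂] − 25 = 0.
Substituting E[q₂] and solving: E[c₂] = 27.6, so q₁ = (96 − 2·25 + 27.6)/3 = 24.5333.

24.53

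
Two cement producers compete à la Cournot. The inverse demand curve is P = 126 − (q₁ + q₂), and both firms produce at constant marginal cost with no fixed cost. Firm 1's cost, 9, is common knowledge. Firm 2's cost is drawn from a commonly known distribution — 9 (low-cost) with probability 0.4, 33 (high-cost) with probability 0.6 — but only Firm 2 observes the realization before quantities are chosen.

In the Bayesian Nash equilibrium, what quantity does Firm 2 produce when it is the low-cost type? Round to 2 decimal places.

Type-c best response for Firm 2: q₂(c) = (126 − c)/2 − q₁/2.
Firm 1 maximizes expected profit; its first-order condition is 126 − 2q₁ − E[q₂] − 9 = 0.
Substituting E[q₂] and solving: E[c₂] = 23.4, so q₁ = (126 − 2·9 + 23.4)/3 = 43.8.
q₂(low-cost) = (126 − 9 − 43.8)/2 = 36.6.

36.60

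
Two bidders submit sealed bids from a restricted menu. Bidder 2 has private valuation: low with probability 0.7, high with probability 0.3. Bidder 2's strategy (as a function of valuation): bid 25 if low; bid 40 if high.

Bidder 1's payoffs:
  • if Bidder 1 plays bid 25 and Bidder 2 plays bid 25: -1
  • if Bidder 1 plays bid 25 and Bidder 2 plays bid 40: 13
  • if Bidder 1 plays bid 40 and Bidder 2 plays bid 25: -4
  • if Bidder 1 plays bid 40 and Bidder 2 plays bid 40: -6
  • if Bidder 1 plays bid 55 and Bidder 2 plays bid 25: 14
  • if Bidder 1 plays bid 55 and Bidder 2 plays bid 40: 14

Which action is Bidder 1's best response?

E[bid 25] = 0.7·(-1) + 0.3·(13) = 3.2
E[bid 40] = 0.7·(-4) + 0.3·(-6) = -4.6
E[bid 55] = 0.7·(14) + 0.3·(14) = 14
Best response: bid 55 (14 is the largest).

bid 55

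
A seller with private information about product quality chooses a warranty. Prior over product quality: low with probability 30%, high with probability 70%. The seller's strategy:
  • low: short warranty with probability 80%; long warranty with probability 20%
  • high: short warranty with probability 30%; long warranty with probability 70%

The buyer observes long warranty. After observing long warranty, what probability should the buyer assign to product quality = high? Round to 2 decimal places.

0.89

P(long warranty) = 0.3·0.2 + 0.7·0.7 = 0.55
P(high | long warranty) = (0.7·0.7) / 0.55 = 0.49 / 0.55 = 0.890909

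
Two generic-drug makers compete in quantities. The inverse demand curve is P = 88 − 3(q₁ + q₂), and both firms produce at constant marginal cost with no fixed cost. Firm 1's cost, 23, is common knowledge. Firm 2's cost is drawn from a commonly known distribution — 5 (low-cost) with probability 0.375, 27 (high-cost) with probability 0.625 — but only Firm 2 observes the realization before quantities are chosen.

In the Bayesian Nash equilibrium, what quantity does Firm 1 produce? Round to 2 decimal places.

Type-c best response for Firm 2: q₂(c) = (88 − c)/6 − q₁/2.
Firm 1 maximizes expected profit; its first-order condition is 88 − 6q₁ − 3E[q₂] − 23 = 0.
Substituting E[q₂] and solving: E[c₂] = 18.75, so q₁ = (88 − 2·23 + 18.75)/9 = 6.75.

6.75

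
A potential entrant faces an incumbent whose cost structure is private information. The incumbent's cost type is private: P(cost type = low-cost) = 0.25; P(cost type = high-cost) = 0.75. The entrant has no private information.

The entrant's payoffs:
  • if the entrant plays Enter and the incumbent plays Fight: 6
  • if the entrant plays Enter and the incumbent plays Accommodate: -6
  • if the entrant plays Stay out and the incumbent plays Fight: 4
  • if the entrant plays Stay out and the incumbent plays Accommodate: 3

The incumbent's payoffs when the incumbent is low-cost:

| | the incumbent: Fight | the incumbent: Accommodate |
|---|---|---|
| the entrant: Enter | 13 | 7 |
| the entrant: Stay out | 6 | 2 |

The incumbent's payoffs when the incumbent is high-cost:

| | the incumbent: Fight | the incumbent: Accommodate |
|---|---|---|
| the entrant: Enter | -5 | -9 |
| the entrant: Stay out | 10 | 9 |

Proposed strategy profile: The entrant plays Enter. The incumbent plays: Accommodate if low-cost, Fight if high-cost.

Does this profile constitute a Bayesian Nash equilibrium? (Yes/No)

No

A profile is a BNE iff every type of every player is best-responding given beliefs about the other side.
The entrant plays Enter: E[Enter] = 0.25·(-6) + 0.75·(6) = 3; E[Stay out] = 3.75. Not best-responding. ✗
The incumbent (cost type low-cost), facing Enter: Fight gives 13, Accommodate gives 7. Proposed Accommodate is not best — profitable deviation exists. ✗
The incumbent (cost type high-cost), facing Enter: Fight gives -5, Accommodate gives -9. Proposed Fight is best. ✓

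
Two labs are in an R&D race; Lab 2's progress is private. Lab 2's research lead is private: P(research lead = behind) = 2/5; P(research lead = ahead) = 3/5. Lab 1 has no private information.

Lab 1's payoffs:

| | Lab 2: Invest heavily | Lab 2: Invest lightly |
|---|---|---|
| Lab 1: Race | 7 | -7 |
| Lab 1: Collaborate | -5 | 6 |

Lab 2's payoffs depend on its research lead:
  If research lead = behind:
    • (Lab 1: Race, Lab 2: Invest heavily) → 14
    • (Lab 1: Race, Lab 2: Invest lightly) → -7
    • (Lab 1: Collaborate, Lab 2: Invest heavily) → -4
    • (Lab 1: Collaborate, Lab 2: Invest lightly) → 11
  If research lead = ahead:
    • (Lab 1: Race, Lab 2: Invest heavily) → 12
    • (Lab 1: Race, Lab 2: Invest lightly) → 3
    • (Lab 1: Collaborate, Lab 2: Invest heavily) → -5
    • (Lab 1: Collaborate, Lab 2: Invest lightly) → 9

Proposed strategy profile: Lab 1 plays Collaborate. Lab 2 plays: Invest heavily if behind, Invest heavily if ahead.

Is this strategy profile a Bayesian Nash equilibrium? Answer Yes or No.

No

Lab 1 plays Collaborate: E[Collaborate] = 2/5·(-5) + 3/5·(-5) = -5; E[Race] = 7. Not best-responding. ✗
Lab 2 (research lead behind), facing Collaborate: Invest heavily gives -4, Invest lightly gives 11. Proposed Invest heavily is not best — profitable deviation exists. ✗
Lab 2 (research lead ahead), facing Collaborate: Invest heavily gives -5, Invest lightly gives 9. Proposed Invest heavily is not best — profitable deviation exists. ✗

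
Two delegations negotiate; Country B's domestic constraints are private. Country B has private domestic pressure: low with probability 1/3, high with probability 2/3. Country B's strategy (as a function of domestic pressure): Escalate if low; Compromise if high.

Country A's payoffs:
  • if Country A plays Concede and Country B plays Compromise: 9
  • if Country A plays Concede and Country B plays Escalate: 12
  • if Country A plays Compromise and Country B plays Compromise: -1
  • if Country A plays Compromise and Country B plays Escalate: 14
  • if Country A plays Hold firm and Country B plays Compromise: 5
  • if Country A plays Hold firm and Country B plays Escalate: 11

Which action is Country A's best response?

E[Concede] = 1/3·(12) + 2/3·(9) = 10
E[Compromise] = 1/3·(14) + 2/3·(-1) = 4
E[Hold firm] = 1/3·(11) + 2/3·(5) = 7
Best response: Concede (10 is the largest).

Concede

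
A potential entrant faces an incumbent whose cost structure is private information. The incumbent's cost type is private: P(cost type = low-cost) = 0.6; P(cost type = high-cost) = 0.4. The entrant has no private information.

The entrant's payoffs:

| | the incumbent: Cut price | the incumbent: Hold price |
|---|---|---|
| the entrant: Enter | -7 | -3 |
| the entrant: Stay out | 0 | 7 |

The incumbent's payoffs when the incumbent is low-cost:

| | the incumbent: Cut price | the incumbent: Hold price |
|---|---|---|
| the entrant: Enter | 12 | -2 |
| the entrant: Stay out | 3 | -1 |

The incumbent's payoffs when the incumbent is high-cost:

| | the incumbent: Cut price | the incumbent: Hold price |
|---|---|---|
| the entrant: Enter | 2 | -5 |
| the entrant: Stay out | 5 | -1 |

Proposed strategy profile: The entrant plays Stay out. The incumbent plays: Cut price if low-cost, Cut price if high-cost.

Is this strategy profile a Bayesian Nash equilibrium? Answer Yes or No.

Yes

The entrant plays Stay out: E[Stay out] = 0.6·(0) + 0.4·(0) = 0; E[Enter] = -7. Best-responding. ✓
The incumbent (cost type low-cost), facing Stay out: Cut price gives 3, Hold price gives -1. Proposed Cut price is best. ✓
The incumbent (cost type high-cost), facing Stay out: Cut price gives 5, Hold price gives -1. Proposed Cut price is best. ✓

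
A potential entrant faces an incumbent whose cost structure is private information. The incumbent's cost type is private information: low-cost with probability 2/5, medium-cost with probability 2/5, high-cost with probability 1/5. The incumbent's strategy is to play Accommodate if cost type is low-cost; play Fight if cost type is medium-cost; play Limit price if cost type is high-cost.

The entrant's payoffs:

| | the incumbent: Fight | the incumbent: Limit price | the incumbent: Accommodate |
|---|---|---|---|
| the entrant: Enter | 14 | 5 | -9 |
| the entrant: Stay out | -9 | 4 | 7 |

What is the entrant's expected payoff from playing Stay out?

Take the expectation over the incumbent's cost type, weighting each type's action by its prior probability.
E[Stay out] = 2/5·7 + 2/5·(-9) + 1/5·4 = 14/5 + (-18/5) + 4/5 = 0

0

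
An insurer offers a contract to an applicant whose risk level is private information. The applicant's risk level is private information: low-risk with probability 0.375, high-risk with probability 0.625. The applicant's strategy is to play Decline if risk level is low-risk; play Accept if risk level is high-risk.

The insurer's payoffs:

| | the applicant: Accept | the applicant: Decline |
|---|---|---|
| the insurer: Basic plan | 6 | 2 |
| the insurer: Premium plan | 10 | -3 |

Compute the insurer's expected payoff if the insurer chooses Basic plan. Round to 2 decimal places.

4.50

E[Basic plan] = 0.375·2 + 0.625·6 = 0.75 + 3.75 = 4.5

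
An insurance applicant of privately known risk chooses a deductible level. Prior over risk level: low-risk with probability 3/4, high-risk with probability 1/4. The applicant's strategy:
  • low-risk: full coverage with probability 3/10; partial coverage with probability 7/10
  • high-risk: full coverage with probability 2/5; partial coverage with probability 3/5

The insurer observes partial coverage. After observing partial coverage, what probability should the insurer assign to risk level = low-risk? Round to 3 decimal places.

Apply Bayes' rule using the sender's strategy as the likelihood.
P(partial coverage) = (3/4)·(7/10) + (1/4)·(3/5) = 27/40
P(low-risk | partial coverage) = ((3/4)·(7/10)) / (27/40) = (21/40) / (27/40) = 7/9

0.778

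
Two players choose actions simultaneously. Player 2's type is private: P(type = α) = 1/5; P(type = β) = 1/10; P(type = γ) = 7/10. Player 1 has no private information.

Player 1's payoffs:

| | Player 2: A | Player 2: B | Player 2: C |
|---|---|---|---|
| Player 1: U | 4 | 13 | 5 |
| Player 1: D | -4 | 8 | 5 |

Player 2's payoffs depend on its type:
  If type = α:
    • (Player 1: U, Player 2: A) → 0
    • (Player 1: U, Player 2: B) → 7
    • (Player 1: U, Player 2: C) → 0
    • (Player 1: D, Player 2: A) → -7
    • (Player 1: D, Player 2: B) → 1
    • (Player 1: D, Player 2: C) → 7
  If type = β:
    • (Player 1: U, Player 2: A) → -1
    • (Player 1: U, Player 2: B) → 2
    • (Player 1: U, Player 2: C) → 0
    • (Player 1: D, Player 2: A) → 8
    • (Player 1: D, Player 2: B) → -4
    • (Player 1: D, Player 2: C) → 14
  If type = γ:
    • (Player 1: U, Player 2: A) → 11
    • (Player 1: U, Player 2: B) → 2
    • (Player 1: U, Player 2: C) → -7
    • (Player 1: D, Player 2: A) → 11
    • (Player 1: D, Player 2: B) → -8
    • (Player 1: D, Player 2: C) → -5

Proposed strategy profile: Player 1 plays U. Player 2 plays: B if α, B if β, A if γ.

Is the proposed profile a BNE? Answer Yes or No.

Yes

A profile is a BNE iff every type of every player is best-responding given beliefs about the other side.
Player 1 plays U: E[U] = 1/5·(13) + 1/10·(13) + 7/10·(4) = 67/10; E[D] = -2/5. Best-responding. ✓
Player 2 (type α), facing U: A gives 0, B gives 7, C gives 0. Proposed B is best. ✓
Player 2 (type β), facing U: A gives -1, B gives 2, C gives 0. Proposed B is best. ✓
Player 2 (type γ), facing U: A gives 11, B gives 2, C gives -7. Proposed A is best. ✓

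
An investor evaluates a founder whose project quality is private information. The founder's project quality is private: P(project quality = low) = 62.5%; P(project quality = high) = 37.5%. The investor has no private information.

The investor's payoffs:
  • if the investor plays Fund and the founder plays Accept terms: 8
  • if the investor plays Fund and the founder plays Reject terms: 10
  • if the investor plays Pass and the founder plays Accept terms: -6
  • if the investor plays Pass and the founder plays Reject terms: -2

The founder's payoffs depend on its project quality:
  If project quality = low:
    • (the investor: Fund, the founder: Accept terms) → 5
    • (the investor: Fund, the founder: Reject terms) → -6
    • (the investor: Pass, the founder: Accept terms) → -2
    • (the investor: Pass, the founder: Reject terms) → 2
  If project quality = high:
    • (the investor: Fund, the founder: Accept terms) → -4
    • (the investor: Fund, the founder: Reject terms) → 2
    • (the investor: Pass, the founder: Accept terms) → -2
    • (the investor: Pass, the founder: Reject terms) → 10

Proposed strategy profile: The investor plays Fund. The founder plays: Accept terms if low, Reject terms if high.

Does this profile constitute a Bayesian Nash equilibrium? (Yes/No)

Yes

The investor plays Fund: E[Fund] = 0.625·(8) + 0.375·(10) = 8.75; E[Pass] = -4.5. Best-responding. ✓
The founder (project quality low), facing Fund: Accept terms gives 5, Reject terms gives -6. Proposed Accept terms is best. ✓
The founder (project quality high), facing Fund: Accept terms gives -4, Reject terms gives 2. Proposed Reject terms is best. ✓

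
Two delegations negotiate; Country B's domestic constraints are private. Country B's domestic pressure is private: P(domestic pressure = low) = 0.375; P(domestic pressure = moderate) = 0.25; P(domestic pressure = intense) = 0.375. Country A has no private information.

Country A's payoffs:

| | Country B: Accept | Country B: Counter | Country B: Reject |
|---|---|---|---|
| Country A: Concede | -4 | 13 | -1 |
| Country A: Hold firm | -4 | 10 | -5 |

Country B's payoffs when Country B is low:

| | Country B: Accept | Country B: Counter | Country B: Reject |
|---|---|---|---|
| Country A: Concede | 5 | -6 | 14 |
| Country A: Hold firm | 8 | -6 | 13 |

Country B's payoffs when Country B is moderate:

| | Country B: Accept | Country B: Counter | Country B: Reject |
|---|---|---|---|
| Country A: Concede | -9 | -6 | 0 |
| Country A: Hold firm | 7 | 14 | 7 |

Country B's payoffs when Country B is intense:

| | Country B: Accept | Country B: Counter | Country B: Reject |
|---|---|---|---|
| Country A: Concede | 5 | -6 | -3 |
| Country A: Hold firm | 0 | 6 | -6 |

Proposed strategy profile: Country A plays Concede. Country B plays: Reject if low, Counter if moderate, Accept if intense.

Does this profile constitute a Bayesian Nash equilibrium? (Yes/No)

Country A plays Concede: E[Concede] = 0.375·(-1) + 0.25·(13) + 0.375·(-4) = 1.375; E[Hold firm] = -0.875. Best-responding. ✓
Country B (domestic pressure low), facing Concede: Accept gives 5, Counter gives -6, Reject gives 14. Proposed Reject is best. ✓
Country B (domestic pressure moderate), facing Concede: Accept gives -9, Counter gives -6, Reject gives 0. Proposed Counter is not best — profitable deviation exists. ✗
Country B (domestic pressure intense), facing Concede: Accept gives 5, Counter gives -6, Reject gives -3. Proposed Accept is best. ✓

No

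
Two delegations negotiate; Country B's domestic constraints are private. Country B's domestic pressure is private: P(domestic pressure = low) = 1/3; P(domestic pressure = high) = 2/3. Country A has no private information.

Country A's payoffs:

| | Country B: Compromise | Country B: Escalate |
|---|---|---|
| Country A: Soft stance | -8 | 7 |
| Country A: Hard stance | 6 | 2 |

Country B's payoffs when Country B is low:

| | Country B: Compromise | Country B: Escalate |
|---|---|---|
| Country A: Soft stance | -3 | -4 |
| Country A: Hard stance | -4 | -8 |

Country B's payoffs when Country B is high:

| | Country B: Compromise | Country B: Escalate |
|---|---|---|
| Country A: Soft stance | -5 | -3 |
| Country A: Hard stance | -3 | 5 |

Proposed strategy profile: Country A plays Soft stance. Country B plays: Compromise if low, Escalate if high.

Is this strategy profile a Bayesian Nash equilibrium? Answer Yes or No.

No

Country A plays Soft stance: E[Soft stance] = 1/3·(-8) + 2/3·(7) = 2; E[Hard stance] = 10/3. Not best-responding. ✗
Country B (domestic pressure low), facing Soft stance: Compromise gives -3, Escalate gives -4. Proposed Compromise is best. ✓
Country B (domestic pressure high), facing Soft stance: Compromise gives -5, Escalate gives -3. Proposed Escalate is best. ✓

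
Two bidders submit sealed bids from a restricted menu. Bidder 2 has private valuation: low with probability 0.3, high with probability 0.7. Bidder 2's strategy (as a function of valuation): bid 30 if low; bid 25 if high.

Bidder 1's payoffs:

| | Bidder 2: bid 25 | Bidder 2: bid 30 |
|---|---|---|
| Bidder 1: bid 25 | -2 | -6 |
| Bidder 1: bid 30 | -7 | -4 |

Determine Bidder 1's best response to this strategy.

bid 25

Compute Bidder 1's expected payoff for each action, taking the expectation over Bidder 2's type.
E[bid 25] = 0.3·(-6) + 0.7·(-2) = -3.2
E[bid 30] = 0.3·(-4) + 0.7·(-7) = -6.1
Best response: bid 25 (-3.2 is the largest).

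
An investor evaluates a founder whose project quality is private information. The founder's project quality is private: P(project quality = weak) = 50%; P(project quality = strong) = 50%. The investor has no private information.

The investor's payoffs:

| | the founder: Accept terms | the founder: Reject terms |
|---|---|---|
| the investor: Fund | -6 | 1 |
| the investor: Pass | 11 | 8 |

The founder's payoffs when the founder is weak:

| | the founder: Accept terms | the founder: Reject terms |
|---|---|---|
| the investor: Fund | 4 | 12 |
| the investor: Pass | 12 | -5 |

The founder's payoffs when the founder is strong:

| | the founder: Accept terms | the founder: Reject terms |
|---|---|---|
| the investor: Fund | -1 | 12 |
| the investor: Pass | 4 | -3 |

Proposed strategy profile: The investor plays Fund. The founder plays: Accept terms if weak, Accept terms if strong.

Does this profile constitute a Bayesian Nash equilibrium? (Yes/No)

The investor plays Fund: E[Fund] = 0.5·(-6) + 0.5·(-6) = -6; E[Pass] = 11. Not best-responding. ✗
The founder (project quality weak), facing Fund: Accept terms gives 4, Reject terms gives 12. Proposed Accept terms is not best — profitable deviation exists. ✗
The founder (project quality strong), facing Fund: Accept terms gives -1, Reject terms gives 12. Proposed Accept terms is not best — profitable deviation exists. ✗

No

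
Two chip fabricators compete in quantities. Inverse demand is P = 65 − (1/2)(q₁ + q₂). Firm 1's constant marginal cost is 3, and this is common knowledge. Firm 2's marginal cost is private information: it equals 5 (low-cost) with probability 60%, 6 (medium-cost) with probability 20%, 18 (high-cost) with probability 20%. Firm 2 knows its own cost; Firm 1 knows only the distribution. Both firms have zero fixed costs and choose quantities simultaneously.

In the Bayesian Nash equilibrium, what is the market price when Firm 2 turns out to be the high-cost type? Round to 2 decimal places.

30.37

Firm 2 with cost c maximizes (65 − (1/2)(q₁+q₂) − c)·q₂, giving q₂(c) = (65 − c − (1/2)q₁).
E[c₂] = 0.6·5 + 0.2·6 + 0.2·18 = 7.8
Firm 1's FOC against E[q₂] yields q₁ = (65 − 2·3 + E[c₂])/(3/2) = (65 − 6 + 7.8)/(3/2) = 44.5333.
q₂(high-cost) = 24.7333, so P = 65 − (1/2)·(44.5333 + 24.7333) = 30.3667.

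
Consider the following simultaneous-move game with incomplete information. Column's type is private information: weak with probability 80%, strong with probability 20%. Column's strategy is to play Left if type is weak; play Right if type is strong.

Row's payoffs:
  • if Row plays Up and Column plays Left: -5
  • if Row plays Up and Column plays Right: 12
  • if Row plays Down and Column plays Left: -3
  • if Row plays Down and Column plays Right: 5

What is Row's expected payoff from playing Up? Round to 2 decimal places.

E[Up] = 0.8·(-5) + 0.2·12 = (-4) + 2.4 = -1.6

-1.60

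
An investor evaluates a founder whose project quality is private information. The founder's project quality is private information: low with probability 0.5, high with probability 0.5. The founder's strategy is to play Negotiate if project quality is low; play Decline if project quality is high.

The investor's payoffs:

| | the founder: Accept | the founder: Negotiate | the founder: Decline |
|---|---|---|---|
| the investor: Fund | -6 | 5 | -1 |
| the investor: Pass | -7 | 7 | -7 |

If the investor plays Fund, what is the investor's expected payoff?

2

E[Fund] = 0.5·5 + 0.5·(-1) = 2.5 + (-0.5) = 2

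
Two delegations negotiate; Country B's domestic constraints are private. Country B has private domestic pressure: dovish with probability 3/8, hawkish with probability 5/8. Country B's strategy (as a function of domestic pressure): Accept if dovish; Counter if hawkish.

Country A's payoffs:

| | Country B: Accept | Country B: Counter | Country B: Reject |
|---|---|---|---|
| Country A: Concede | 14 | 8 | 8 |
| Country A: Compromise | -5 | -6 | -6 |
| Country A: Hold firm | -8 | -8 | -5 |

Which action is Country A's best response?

Compute Country A's expected payoff for each action, taking the expectation over Country B's type.
E[Concede] = 3/8·(14) + 5/8·(8) = 41/4
E[Compromise] = 3/8·(-5) + 5/8·(-6) = -45/8
E[Hold firm] = 3/8·(-8) + 5/8·(-8) = -8
Best response: Concede (41/4 is the largest).

Concede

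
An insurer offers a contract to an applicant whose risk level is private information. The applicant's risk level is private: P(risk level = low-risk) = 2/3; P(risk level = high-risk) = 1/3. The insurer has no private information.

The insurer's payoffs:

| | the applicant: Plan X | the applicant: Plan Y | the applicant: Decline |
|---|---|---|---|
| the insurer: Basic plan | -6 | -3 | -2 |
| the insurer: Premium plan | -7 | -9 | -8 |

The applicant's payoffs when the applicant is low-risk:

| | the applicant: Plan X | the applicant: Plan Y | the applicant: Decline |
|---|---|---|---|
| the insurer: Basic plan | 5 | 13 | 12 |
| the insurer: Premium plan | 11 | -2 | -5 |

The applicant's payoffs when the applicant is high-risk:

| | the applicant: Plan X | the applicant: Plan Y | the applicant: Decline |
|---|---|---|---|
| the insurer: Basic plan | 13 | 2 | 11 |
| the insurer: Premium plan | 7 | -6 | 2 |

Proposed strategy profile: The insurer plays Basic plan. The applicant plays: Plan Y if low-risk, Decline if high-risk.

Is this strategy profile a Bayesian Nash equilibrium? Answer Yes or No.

The insurer plays Basic plan: E[Basic plan] = 2/3·(-3) + 1/3·(-2) = -8/3; E[Premium plan] = -26/3. Best-responding. ✓
The applicant (risk level low-risk), facing Basic plan: Plan X gives 5, Plan Y gives 13, Decline gives 12. Proposed Plan Y is best. ✓
The applicant (risk level high-risk), facing Basic plan: Plan X gives 13, Plan Y gives 2, Decline gives 11. Proposed Decline is not best — profitable deviation exists. ✗

No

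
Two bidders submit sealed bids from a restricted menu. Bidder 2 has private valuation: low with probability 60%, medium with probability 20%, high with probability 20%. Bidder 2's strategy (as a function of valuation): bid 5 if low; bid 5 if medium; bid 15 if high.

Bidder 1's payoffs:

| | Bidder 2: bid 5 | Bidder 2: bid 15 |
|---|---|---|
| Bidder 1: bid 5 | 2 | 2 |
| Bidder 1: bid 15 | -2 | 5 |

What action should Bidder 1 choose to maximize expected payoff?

Compute Bidder 1's expected payoff for each action, taking the expectation over Bidder 2's type.
E[bid 5] = 0.6·(2) + 0.2·(2) + 0.2·(2) = 2
E[bid 15] = 0.6·(-2) + 0.2·(-2) + 0.2·(5) = -0.6
Best response: bid 5 (2 is the largest).

bid 5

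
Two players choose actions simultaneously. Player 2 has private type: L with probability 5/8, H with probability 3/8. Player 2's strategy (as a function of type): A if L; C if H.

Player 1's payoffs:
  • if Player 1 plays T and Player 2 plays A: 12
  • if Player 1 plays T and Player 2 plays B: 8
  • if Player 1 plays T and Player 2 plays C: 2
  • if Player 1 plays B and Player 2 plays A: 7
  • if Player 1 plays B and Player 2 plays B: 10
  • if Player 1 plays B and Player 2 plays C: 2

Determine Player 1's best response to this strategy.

E[T] = 5/8·(12) + 3/8·(2) = 33/4
E[B] = 5/8·(7) + 3/8·(2) = 41/8
Best response: T (33/4 is the largest).

T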